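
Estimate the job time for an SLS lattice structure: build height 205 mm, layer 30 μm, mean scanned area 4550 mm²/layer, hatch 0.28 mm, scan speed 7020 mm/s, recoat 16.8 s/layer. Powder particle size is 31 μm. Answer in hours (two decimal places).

36.29 hours

Number of layers: 205 / 0.03 → 6834 (rounded up).
Hatch length per layer: 4550 / 0.28 → 16250 mm.
Per-layer scan time: 16250 / 7020 → 2.3148 s.
Per-layer time = 2.3148 + 16.8, so 19.1148 s.
Build time = 6834 × 19.1148 = 130630.5432 s = 36.29 hours.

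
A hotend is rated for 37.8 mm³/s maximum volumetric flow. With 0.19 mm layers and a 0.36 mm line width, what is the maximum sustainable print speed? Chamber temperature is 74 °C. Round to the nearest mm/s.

553 mm/s

A = 0.19 × 0.36 = 0.0684 mm².
Max speed = 37.8 / 0.0684 = 552.63 ≈ 553 mm/s.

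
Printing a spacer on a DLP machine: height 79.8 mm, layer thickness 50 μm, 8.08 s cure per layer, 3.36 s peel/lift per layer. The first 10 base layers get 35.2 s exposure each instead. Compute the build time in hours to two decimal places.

5.15 hours

Layer count = ceil(79.8 / 0.05) = 1596.
Base layers: 10 × (35.2 + 3.36) → 385.6 s.
Normal layers = 1586 × (8.08 + 3.36) = 18143.84 s.
Sum: 385.6 + 18143.84 = 18529.44 s → 5.15 hours.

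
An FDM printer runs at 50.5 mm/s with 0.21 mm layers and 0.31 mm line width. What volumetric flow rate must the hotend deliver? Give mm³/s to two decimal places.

A = 0.21 × 0.31 = 0.0651 mm².
Volumetric flow = 50.5 × 0.0651 = 3.29 mm³/s.

3.29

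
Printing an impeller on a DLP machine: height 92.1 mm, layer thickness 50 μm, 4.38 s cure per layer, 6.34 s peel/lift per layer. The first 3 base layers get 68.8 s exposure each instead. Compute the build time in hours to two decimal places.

5.54 hours

Layers = ⌈92.1/0.05⌉ = 1842.
Burn-in layers: 3 × (68.8 + 6.34) → 225.42 s.
Remaining layers = 1839 × (4.38 + 6.34) = 19714.08 s.
Total = 225.42 + 19714.08 = 19939.5 s = 5.54 hours.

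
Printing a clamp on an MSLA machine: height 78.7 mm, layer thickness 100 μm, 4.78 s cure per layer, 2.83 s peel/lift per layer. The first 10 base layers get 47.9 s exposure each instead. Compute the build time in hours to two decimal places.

Layer count = ceil(78.7 / 0.1) = 787.
Burn-in layers: 10 × (47.9 + 2.83) → 507.3 s.
Normal layers: 777 × (4.78 + 2.83) → 5912.97 s.
Sum: 507.3 + 5912.97 = 6420.27 s → 1.78 hours.

1.78 hours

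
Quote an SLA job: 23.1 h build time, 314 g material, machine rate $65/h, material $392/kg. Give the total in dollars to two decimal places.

$1624.59

Machine cost: 65 × 23.1 → $1501.50.
Feedstock cost = 392 × 314/1000 = $123.088.
Job cost: 1501.50 + 123.088 = 1624.588 ≈ $1624.59.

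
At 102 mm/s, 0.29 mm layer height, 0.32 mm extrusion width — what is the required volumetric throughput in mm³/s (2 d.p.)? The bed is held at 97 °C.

Extrusion cross-section: 0.29 × 0.32 → 0.0928 mm².
Q = v·A = 102 × 0.0928 = 9.47 mm³/s.

9.47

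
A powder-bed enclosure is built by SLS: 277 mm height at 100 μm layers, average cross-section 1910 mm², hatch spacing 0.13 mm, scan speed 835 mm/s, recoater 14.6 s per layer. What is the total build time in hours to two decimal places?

Layers = ⌈277/0.1⌉ = 2770.
Hatch length per layer = 1910 / 0.13 = 14692.3 mm.
Per-layer scan time = 14692.3 / 835 = 17.5956 s.
Layer cycle = 17.5956 + 14.6, so 32.1956 s.
Build time = 2770 × 32.1956 = 89181.812 s = 24.77 hours.

24.77 hours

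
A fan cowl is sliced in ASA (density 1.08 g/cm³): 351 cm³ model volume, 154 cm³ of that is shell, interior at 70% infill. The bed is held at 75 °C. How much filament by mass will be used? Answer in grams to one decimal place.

315.3 g

Volume inside the shell = 351 − 154 = 197 cm³.
Infill volume = 0.70 × 197, so 137.9 cm³.
Total extruded = 154 + 137.9 = 291.9 cm³.
Mass: 291.9 × 1.08 → 315.252 g.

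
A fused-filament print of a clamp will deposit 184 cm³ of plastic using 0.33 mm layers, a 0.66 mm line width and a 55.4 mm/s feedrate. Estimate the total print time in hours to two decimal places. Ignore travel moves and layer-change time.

4.24 hours

Bead cross-section: 0.33 × 0.66 → 0.2178 mm².
Path length: 184000 mm³ / 0.2178 mm² → 844811.8 mm.
Extrusion time: 844811.8 / 55.4 → 15249.3 s.
In the requested units: 15249.3 s = 4.24 hours.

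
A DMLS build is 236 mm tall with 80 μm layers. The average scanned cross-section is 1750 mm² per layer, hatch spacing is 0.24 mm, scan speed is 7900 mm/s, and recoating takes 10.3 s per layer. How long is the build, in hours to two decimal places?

Layer count = ceil(236 / 0.08) = 2950.
Scan path per layer: 1750 / 0.24 → 7291.7 mm.
Laser time per layer: 7291.7 / 7900 → 0.923 s.
Layer cycle: 0.923 + 10.3 → 11.223 s.
Total: 2950 × 11.223 s = 33107.85 s → 9.20 hours.

9.20 hours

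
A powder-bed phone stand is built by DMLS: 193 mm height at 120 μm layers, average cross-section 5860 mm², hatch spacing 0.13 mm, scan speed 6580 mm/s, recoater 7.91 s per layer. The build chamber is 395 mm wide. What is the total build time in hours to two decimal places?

Layers = ⌈193/0.12⌉ = 1609.
Scan path per layer: 5860 / 0.13 → 45076.9 mm.
Scan time per layer: 45076.9 / 6580 → 6.8506 s.
Per-layer time = 6.8506 + 7.91, so 14.7606 s.
Build time = 1609 × 14.7606 = 23749.8054 s = 6.60 hours.

6.60 hours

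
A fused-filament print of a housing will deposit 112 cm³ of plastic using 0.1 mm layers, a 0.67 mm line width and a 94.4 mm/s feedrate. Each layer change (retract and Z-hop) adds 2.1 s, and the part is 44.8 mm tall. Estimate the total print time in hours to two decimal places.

5.18 hours

Extrusion cross-section = 0.1 × 0.67, so 0.067 mm².
Path length: 112000 mm³ / 0.067 mm² → 1671641.8 mm.
Time extruding = 1671641.8 / 94.4 = 17708.1 s.
Number of layers: 44.8 / 0.1 → 448 (rounded up).
Layer-change overhead: 448 × 2.1 → 940.8 s.
Total = 17708.1 + 940.8 = 18648.9 s = 5.18 hours.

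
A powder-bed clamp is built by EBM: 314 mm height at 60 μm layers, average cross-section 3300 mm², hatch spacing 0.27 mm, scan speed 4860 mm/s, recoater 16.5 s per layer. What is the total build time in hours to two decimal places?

Layers = ⌈314/0.06⌉ = 5234.
Per-layer scan distance = 3300 / 0.27, so 12222.2 mm.
Beam time per layer = 12222.2 / 4860, so 2.5149 s.
Per-layer time = 2.5149 + 16.5 = 19.0149 s.
Total: 5234 × 19.0149 s = 99523.9866 s → 27.65 hours.

27.65 hours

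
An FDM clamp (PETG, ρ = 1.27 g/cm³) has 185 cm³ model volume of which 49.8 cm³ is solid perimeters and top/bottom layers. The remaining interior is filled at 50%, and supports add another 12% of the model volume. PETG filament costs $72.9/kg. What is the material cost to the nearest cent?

Infill region = 185 − 49.8, so 135.2 cm³.
Infill deposited = 0.50 × 135.2 = 67.6 cm³.
Support = 0.12 × 185, so 22.2 cm³.
Total printed volume = 49.8 + 67.6 + 22.2 = 139.6 cm³.
Mass: 139.6 × 1.27 → 177.292 g.
At $72.9/kg: 177.292/1000 × 72.9 = $12.92.

$12.92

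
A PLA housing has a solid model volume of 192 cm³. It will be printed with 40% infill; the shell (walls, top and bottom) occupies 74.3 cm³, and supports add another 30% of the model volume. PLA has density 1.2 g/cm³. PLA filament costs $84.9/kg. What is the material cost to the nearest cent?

Infill region: 192 − 74.3 → 117.7 cm³.
Deposited infill: 0.40 × 117.7 → 47.08 cm³.
Support = 0.30 × 192, so 57.6 cm³.
Total printed volume = 74.3 + 47.08 + 57.6, so 178.98 cm³.
Mass = 178.98 × 1.2, so 214.776 g.
Cost = 214.776 g / 1000 × $84.9/kg = $18.23.

$18.23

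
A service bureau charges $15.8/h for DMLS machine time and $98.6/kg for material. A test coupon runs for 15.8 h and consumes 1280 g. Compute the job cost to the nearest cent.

Machine-time cost = 15.8 × 15.8 = $249.64.
Material cost = 98.6 × 1280/1000, so $126.208.
Total = 249.64 + 126.208 = 375.848 ≈ $375.85.

$375.85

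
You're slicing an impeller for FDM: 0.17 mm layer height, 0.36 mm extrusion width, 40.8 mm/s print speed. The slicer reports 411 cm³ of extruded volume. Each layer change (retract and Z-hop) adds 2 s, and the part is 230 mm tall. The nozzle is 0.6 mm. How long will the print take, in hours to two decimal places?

46.47 hours

Line area: 0.17 × 0.36 → 0.0612 mm².
Toolpath length = 411 cm³ / 0.0612 mm² = 411000 / 0.0612 = 6715686.3 mm.
Print-move time: 6715686.3 / 40.8 → 164600.2 s.
Layer count = ceil(230 / 0.17) = 1353.
Non-print overhead = 1353 × 2, so 2706 s.
Altogether 164600.2 + 2706 = 167306.2 s, i.e. 46.47 hours.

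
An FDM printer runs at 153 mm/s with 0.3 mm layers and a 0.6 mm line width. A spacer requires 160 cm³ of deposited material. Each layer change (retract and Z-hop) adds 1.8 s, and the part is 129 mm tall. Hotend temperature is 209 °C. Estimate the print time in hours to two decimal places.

1.83 hours

Extrusion cross-section: 0.3 × 0.6 → 0.18 mm².
Total extruded path = 160000/0.18 = 888888.9 mm.
Time extruding = 888888.9 / 153 = 5809.7 s.
Layers = ⌈129/0.3⌉ = 430.
Layer-change overhead: 430 × 1.8 → 774 s.
Total = 5809.7 + 774 = 6583.7 s = 1.83 hours.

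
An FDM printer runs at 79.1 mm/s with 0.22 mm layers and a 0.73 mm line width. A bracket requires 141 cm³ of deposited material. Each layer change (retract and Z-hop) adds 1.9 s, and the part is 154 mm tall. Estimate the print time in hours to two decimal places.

3.45 hours

Line area: 0.22 × 0.73 → 0.1606 mm².
Total extruded path = 141000/0.1606 = 877957.7 mm.
Time extruding = 877957.7 / 79.1 = 11099.3 s.
Layers = ⌈154/0.22⌉ = 700.
Z-hop total: 700 × 1.9 → 1330 s.
Total = 11099.3 + 1330 = 12429.3 s = 3.45 hours.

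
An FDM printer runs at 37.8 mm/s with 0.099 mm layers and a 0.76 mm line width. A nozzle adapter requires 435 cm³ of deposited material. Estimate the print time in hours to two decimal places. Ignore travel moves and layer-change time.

42.49 hours

Bead cross-section: 0.099 × 0.76 → 0.07524 mm².
Toolpath length = 435 cm³ / 0.07524 mm² = 435000 / 0.07524 = 5781499.2 mm.
Time extruding: 5781499.2 / 37.8 → 152949.7 s.
That's 152949.7 s → 42.49 hours.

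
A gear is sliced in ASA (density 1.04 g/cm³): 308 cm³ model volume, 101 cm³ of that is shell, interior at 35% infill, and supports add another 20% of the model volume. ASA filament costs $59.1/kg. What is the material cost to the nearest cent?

$14.45

Volume inside the shell = 308 − 101, so 207 cm³.
Infill deposited = 0.35 × 207 = 72.45 cm³.
Support = 0.20 × 308, so 61.6 cm³.
Total extruded = 101 + 72.45 + 61.6 = 235.05 cm³.
Mass = 235.05 × 1.04, so 244.452 g.
Cost = 244.452 g / 1000 × $59.1/kg = $14.45.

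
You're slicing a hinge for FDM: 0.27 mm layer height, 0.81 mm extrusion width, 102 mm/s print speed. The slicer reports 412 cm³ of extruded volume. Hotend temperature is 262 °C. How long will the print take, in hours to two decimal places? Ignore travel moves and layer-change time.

5.13 hours

Line area = 0.27 × 0.81 = 0.2187 mm².
Toolpath length = 412 cm³ / 0.2187 mm² = 412000 / 0.2187 = 1883859.2 mm.
Print-move time = 1883859.2 / 102, so 18469.2 s.
In the requested units: 18469.2 s = 5.13 hours.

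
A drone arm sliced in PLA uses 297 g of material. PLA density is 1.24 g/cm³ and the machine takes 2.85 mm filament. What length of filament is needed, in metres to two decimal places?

37.55 m

Extruded volume: 297/1.24 = 239.5161 cm³ (239516.1 mm³).
Cross-section of 2.85 mm filament: π·(2.85/2)² = 6.3794 mm².
L = V/A = 239516.1/6.3794 = 37545.24 mm → 37.55 m.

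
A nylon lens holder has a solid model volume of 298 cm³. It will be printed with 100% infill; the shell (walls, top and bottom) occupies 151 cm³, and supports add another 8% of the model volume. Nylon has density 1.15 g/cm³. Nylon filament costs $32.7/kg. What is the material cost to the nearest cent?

Interior volume = 298 − 151, so 147 cm³.
Deposited infill = 1.00 × 147 = 147 cm³.
Support = 0.08 × 298 = 23.84 cm³.
Total printed volume = 151 + 147 + 23.84, so 321.84 cm³.
Mass = 321.84 × 1.15 = 370.116 g.
Cost = 370.116 g / 1000 × $32.7/kg = $12.10.

$12.10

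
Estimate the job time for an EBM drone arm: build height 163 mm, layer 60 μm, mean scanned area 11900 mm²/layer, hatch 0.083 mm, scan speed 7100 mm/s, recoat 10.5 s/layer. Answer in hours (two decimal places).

23.17 hours

Layers = ⌈163/0.06⌉ = 2717.
Scan path per layer = 11900 / 0.083 = 143373.5 mm.
Beam time per layer = 143373.5 / 7100 = 20.1935 s.
Layer cycle = 20.1935 + 10.5, so 30.6935 s.
Build time = 2717 × 30.6935 = 83394.2395 s = 23.17 hours.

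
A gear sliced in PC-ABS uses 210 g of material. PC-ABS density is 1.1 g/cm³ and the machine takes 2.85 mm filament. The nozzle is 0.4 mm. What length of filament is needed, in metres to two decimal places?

Extruded volume: 210/1.1 = 190.9091 cm³ (190909.1 mm³).
A = π r² = π × 1.425² = 6.3794 mm².
L = V/A = 190909.1/6.3794 = 29925.87 mm → 29.93 m.

29.93 m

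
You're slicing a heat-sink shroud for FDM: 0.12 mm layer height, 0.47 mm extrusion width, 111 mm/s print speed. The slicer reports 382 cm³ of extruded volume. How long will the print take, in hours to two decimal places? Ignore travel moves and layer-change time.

Extrusion cross-section: 0.12 × 0.47 → 0.0564 mm².
Path length: 382000 mm³ / 0.0564 mm² → 6773049.6 mm.
Extrusion time: 6773049.6 / 111 → 61018.5 s.
That's 61018.5 s → 16.95 hours.

16.95 hours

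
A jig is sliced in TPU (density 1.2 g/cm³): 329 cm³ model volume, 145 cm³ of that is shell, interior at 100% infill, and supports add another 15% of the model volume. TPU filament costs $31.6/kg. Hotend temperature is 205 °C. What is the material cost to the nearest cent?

$14.35

Infill region: 329 − 145 → 184 cm³.
Deposited infill = 1.00 × 184, so 184 cm³.
Support = 0.15 × 329, so 49.35 cm³.
Total extruded: 145 + 184 + 49.35 → 378.35 cm³.
Mass = 378.35 × 1.2 = 454.02 g.
Cost = 454.02 g / 1000 × $31.6/kg = $14.35.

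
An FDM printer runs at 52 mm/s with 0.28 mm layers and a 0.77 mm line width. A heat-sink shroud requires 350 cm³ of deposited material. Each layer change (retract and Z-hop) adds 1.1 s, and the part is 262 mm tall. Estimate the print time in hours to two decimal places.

8.96 hours

Bead cross-section: 0.28 × 0.77 → 0.2156 mm².
Total extruded path = 350000/0.2156 = 1623376.6 mm.
Time extruding = 1623376.6 / 52, so 31218.8 s.
Layers = ⌈262/0.28⌉ = 936.
Layer-change overhead: 936 × 1.1 → 1029.6 s.
Altogether 31218.8 + 1029.6 = 32248.4 s, i.e. 8.96 hours.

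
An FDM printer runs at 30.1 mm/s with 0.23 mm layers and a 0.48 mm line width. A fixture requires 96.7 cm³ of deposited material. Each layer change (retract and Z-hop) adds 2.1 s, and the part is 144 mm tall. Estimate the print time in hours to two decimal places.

8.45 hours

Line area = 0.23 × 0.48 = 0.1104 mm².
Toolpath length = 96.7 cm³ / 0.1104 mm² = 96700 / 0.1104 = 875905.8 mm.
Time extruding = 875905.8 / 30.1, so 29099.9 s.
Layers = ⌈144/0.23⌉ = 627.
Non-print overhead = 627 × 2.1 = 1316.7 s.
Total = 29099.9 + 1316.7 = 30416.6 s = 8.45 hours.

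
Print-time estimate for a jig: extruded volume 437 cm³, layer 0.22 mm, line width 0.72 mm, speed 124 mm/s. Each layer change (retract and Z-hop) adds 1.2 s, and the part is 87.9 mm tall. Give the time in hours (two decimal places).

6.31 hours

Extrusion cross-section: 0.22 × 0.72 → 0.1584 mm².
Total extruded path = 437000/0.1584 = 2758838.4 mm.
Print-move time = 2758838.4 / 124, so 22248.7 s.
Layers = ⌈87.9/0.22⌉ = 400.
Z-hop total = 400 × 1.2 = 480 s.
Altogether 22248.7 + 480 = 22728.7 s, i.e. 6.31 hours.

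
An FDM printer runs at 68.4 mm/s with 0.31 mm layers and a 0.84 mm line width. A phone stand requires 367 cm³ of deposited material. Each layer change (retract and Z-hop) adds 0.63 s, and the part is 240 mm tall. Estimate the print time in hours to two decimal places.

Line area: 0.31 × 0.84 → 0.2604 mm².
Total extruded path = 367000/0.2604 = 1409370.2 mm.
Print-move time: 1409370.2 / 68.4 → 20604.8 s.
Layers = ⌈240/0.31⌉ = 775.
Layer-change overhead: 775 × 0.63 → 488.25 s.
Altogether 20604.8 + 488.25 = 21093.05 s, i.e. 5.86 hours.

5.86 hours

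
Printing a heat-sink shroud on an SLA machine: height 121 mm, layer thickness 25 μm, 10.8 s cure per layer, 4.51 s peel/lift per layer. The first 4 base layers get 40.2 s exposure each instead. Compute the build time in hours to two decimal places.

Number of layers: 121 / 0.025 → 4840 (rounded up).
Burn-in layers = 4 × (40.2 + 4.51) = 178.84 s.
Normal layers = 4836 × (10.8 + 4.51), so 74039.16 s.
Total = 178.84 + 74039.16 = 74218 s = 20.62 hours.

20.62 hours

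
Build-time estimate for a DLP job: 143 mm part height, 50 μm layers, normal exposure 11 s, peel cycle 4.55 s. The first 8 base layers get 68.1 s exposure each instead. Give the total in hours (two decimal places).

12.48 hours

Number of layers: 143 / 0.05 → 2860 (rounded up).
Burn-in layers = 8 × (68.1 + 4.55) = 581.2 s.
Remaining layers = 2852 × (11 + 4.55) = 44348.6 s.
Sum: 581.2 + 44348.6 = 44929.8 s → 12.48 hours.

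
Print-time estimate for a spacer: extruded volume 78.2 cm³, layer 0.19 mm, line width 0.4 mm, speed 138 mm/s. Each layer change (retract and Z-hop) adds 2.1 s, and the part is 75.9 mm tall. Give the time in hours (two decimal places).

2.30 hours

Bead cross-section = 0.19 × 0.4 = 0.076 mm².
Total extruded path = 78200/0.076 = 1028947.4 mm.
Print-move time = 1028947.4 / 138, so 7456.1 s.
Layer count = ceil(75.9 / 0.19) = 400.
Layer-change overhead = 400 × 2.1, so 840 s.
Total = 7456.1 + 840 = 8296.1 s = 2.30 hours.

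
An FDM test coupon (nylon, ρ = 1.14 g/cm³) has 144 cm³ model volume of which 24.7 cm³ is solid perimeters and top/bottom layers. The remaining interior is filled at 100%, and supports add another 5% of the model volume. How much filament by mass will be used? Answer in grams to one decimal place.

172.4 g

Volume inside the shell: 144 − 24.7 → 119.3 cm³.
Deposited infill = 1.00 × 119.3 = 119.3 cm³.
Support: 0.05 × 144 → 7.2 cm³.
Total extruded = 24.7 + 119.3 + 7.2, so 151.2 cm³.
Mass = 151.2 × 1.14, so 172.368 g.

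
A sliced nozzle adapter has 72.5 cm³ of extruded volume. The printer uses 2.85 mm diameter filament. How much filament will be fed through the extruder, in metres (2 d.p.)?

A = π r² = π × 1.425² = 6.3794 mm².
L = 72500 mm³ / 6.3794 mm² = 11364.71 mm, i.e. 11.36 m.

11.36 m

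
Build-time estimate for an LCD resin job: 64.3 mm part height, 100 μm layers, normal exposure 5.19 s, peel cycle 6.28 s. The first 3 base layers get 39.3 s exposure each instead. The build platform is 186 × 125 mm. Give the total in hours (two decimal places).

2.08 hours

Layers = ⌈64.3/0.1⌉ = 643.
Bottom layers = 3 × (39.3 + 6.28), so 136.74 s.
Remaining layers: 640 × (5.19 + 6.28) → 7340.8 s.
Total = 136.74 + 7340.8 = 7477.54 s = 2.08 hours.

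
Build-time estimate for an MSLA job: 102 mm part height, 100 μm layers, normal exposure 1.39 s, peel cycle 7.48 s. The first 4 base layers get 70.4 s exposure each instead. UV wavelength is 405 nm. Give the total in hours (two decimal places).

Number of layers: 102 / 0.1 → 1020 (rounded up).
Bottom layers = 4 × (70.4 + 7.48) = 311.52 s.
Regular layers: 1016 × (1.39 + 7.48) → 9011.92 s.
Total = 311.52 + 9011.92 = 9323.44 s = 2.59 hours.

2.59 hours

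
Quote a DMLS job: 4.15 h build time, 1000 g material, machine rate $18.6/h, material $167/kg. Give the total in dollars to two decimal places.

Machine cost: 18.6 × 4.15 → $77.19.
Feedstock cost: 167 × 1000/1000 → $167.00.
Job cost: 77.19 + 167.00 = $244.19.

$244.19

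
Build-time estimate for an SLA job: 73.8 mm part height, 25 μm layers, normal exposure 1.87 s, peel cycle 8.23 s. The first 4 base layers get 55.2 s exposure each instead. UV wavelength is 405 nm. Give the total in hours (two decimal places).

8.34 hours

Number of layers: 73.8 / 0.025 → 2952 (rounded up).
Burn-in layers = 4 × (55.2 + 8.23), so 253.72 s.
Regular layers = 2948 × (1.87 + 8.23), so 29774.8 s.
Sum: 253.72 + 29774.8 = 30028.52 s → 8.34 hours.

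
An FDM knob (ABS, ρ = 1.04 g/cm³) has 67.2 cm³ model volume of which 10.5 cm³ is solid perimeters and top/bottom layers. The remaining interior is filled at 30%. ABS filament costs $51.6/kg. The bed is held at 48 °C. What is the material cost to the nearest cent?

Volume inside the shell = 67.2 − 10.5 = 56.7 cm³.
Infill deposited = 0.30 × 56.7, so 17.01 cm³.
Total printed volume = 10.5 + 17.01, so 27.51 cm³.
Mass = 27.51 × 1.04 = 28.6104 g.
Cost = 28.6104 g / 1000 × $51.6/kg = $1.48.

$1.48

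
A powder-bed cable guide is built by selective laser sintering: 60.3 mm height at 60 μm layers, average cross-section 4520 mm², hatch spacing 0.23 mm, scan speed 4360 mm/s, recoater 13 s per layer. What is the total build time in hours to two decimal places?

Layer count = ceil(60.3 / 0.06) = 1005.
Per-layer scan distance = 4520 / 0.23 = 19652.2 mm.
Per-layer scan time = 19652.2 / 4360, so 4.5074 s.
Time per layer = 4.5074 + 13, so 17.5074 s.
Build time = 1005 × 17.5074 = 17594.937 s = 4.89 hours.

4.89 hours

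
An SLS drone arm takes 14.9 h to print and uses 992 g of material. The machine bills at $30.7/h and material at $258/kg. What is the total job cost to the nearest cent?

$713.37

Machine cost = 30.7 × 14.9, so $457.43.
Feedstock cost = 258 × 992/1000, so $255.936.
Job cost: 457.43 + 255.936 = 713.366 ≈ $713.37.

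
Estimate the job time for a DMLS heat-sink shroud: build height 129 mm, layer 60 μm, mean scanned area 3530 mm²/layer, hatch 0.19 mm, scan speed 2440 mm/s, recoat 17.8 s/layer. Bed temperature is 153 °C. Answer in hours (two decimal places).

15.18 hours

Number of layers: 129 / 0.06 → 2150 (rounded up).
Per-layer scan distance = 3530 / 0.19, so 18578.9 mm.
Scan time per layer = 18578.9 / 2440 = 7.6143 s.
Layer cycle = 7.6143 + 17.8, so 25.4143 s.
Total: 2150 × 25.4143 s = 54640.745 s → 15.18 hours.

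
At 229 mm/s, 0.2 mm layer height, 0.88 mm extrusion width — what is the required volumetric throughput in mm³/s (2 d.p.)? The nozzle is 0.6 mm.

Extrusion cross-section: 0.2 × 0.88 → 0.176 mm².
Q = v·A = 229 × 0.176 = 40.30 mm³/s.

40.30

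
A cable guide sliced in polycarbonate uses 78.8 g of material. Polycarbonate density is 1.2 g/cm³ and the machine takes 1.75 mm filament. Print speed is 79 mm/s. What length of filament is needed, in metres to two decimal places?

Extruded volume: 78.8/1.2 = 65.6667 cm³ (65666.7 mm³).
Cross-section of 1.75 mm filament: π·(1.75/2)² = 2.4053 mm².
Length = 65666.7 / 2.4053 = 27300.84 mm = 27.30 m.

27.30 m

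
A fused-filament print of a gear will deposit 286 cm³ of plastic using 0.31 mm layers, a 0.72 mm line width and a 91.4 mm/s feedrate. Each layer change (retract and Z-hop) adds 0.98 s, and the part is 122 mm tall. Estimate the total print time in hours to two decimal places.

4.00 hours

Bead cross-section = 0.31 × 0.72 = 0.2232 mm².
Path length: 286000 mm³ / 0.2232 mm² → 1281362 mm.
Extrusion time = 1281362 / 91.4 = 14019.3 s.
Layers = ⌈122/0.31⌉ = 394.
Non-print overhead: 394 × 0.98 → 386.12 s.
Total = 14019.3 + 386.12 = 14405.42 s = 4.00 hours.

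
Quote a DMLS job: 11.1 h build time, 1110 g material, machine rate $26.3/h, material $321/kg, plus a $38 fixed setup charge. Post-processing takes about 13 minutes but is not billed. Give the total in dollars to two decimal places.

Machine-time cost = 26.3 × 11.1 = $291.93.
Feedstock cost: 321 × 1110/1000 → $356.31.
Total = 291.93 + 356.31 + 38 = $686.24.

$686.24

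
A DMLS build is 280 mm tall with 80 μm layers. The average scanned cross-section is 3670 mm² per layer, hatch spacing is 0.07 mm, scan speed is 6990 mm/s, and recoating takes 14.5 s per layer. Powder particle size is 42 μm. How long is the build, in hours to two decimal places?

Layers = ⌈280/0.08⌉ = 3500.
Scan path per layer = 3670 / 0.07, so 52428.6 mm.
Per-layer scan time = 52428.6 / 6990 = 7.5005 s.
Layer cycle = 7.5005 + 14.5 = 22.0005 s.
3500 layers × 22.0005 s/layer = 77001.75 s, i.e. 21.39 hours.

21.39 hours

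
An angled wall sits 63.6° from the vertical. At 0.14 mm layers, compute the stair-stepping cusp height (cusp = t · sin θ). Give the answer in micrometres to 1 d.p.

h_c = t·sin θ = 0.14 × 0.8957 = 0.125398 mm (125.4 μm).

125.4 μm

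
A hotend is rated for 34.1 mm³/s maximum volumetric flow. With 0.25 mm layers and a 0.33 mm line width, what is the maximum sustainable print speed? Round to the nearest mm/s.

A = 0.25 × 0.33, so 0.0825 mm².
Max speed = 34.1 / 0.0825 = 413.33 ≈ 413 mm/s.

413 mm/s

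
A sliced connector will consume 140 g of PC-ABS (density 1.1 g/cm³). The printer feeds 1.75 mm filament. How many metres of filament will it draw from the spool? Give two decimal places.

Volume = 140 g / 1.1 g·cm⁻³ = 127.2727 cm³ = 127272.7 mm³.
Filament cross-section = π × (1.75/2)² = 2.4053 mm².
L = V/A = 127272.7/2.4053 = 52913.44 mm → 52.91 m.

52.91 m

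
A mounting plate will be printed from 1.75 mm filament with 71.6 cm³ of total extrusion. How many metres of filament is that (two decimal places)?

Filament cross-section = π × (1.75/2)² = 2.4053 mm².
L = 71600 mm³ / 2.4053 mm² = 29767.6 mm, i.e. 29.77 m.

29.77 m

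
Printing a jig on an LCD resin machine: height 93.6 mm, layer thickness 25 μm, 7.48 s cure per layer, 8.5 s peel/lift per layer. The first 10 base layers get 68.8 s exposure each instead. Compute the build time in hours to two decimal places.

16.79 hours

Number of layers: 93.6 / 0.025 → 3744 (rounded up).
Bottom layers = 10 × (68.8 + 8.5) = 773 s.
Normal layers = 3734 × (7.48 + 8.5) = 59669.32 s.
Total = 773 + 59669.32 = 60442.32 s = 16.79 hours.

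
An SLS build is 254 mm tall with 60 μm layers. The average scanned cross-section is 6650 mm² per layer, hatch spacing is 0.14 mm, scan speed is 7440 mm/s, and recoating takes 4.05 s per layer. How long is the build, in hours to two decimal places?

12.27 hours

Layers = ⌈254/0.06⌉ = 4234.
Scan path per layer = 6650 / 0.14, so 47500 mm.
Per-layer scan time: 47500 / 7440 → 6.3844 s.
Layer cycle = 6.3844 + 4.05, so 10.4344 s.
4234 layers × 10.4344 s/layer = 44179.2496 s, i.e. 12.27 hours.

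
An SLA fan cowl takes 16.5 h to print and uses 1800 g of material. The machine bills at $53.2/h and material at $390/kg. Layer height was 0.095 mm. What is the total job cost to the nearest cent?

$1579.80

Time charge = 53.2 × 16.5 = $877.80.
Feedstock cost = 390 × 1800/1000 = $702.00.
Job cost: 877.80 + 702.00 = $1579.80.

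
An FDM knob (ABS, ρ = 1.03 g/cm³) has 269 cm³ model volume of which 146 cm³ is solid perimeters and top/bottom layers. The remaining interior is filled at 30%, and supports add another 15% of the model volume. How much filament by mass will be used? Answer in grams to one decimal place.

Volume inside the shell = 269 − 146, so 123 cm³.
Infill volume: 0.30 × 123 → 36.9 cm³.
Support: 0.15 × 269 → 40.35 cm³.
Total printed volume: 146 + 36.9 + 40.35 → 223.25 cm³.
Mass = 223.25 × 1.03, so 229.9475 g.

229.9 g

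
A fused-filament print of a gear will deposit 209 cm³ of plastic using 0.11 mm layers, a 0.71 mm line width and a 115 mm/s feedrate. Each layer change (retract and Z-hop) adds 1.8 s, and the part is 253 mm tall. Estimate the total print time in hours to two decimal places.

7.61 hours

Line area: 0.11 × 0.71 → 0.0781 mm².
Path length: 209000 mm³ / 0.0781 mm² → 2676056.3 mm.
Time extruding: 2676056.3 / 115 → 23270.1 s.
Number of layers: 253 / 0.11 → 2300 (rounded up).
Non-print overhead = 2300 × 1.8 = 4140 s.
Total = 23270.1 + 4140 = 27410.1 s = 7.61 hours.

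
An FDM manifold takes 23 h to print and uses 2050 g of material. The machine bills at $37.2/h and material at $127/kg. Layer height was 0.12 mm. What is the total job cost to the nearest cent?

$1115.95

Machine-time cost = 37.2 × 23, so $855.60.
Material charge = 127 × 2050/1000, so $260.35.
Total = 855.60 + 260.35 = $1115.95.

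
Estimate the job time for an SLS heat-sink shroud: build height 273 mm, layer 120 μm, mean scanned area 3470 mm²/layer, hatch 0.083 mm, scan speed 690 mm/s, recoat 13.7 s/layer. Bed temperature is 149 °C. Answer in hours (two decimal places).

46.95 hours

Number of layers: 273 / 0.12 → 2275 (rounded up).
Hatch length per layer = 3470 / 0.083, so 41807.2 mm.
Laser time per layer = 41807.2 / 690, so 60.5901 s.
Layer cycle: 60.5901 + 13.7 → 74.2901 s.
2275 layers × 74.2901 s/layer = 169009.9775 s, i.e. 46.95 hours.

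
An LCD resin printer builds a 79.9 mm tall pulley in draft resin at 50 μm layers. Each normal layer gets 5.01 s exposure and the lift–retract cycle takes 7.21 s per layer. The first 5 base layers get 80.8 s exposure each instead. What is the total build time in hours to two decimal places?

5.53 hours

Layers = ⌈79.9/0.05⌉ = 1598.
Bottom layers = 5 × (80.8 + 7.21) = 440.05 s.
Remaining layers = 1593 × (5.01 + 7.21), so 19466.46 s.
Sum: 440.05 + 19466.46 = 19906.51 s → 5.53 hours.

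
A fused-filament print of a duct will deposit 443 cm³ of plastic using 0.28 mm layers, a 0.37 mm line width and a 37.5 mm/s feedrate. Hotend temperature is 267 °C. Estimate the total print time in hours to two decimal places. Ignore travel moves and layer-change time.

Extrusion cross-section = 0.28 × 0.37, so 0.1036 mm².
Total extruded path = 443000/0.1036 = 4276061.8 mm.
Time extruding = 4276061.8 / 37.5 = 114028.3 s.
Converting: 114028.3 s = 31.67 hours.

31.67 hours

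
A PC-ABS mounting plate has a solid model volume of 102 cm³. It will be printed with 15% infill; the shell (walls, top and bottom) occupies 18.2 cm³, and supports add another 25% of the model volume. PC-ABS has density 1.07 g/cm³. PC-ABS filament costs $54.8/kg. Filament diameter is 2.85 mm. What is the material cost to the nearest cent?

$3.30

Interior volume: 102 − 18.2 → 83.8 cm³.
Infill volume = 0.15 × 83.8, so 12.57 cm³.
Support: 0.25 × 102 → 25.5 cm³.
Total printed volume = 18.2 + 12.57 + 25.5, so 56.27 cm³.
Mass: 56.27 × 1.07 → 60.2089 g.
At $54.8/kg: 60.2089/1000 × 54.8 = $3.30.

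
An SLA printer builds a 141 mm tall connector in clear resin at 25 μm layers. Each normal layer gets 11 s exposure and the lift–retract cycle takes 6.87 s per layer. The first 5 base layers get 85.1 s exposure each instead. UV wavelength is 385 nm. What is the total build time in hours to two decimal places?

Layers = ⌈141/0.025⌉ = 5640.
Bottom layers = 5 × (85.1 + 6.87) = 459.85 s.
Normal layers = 5635 × (11 + 6.87), so 100697.45 s.
Total = 459.85 + 100697.45 = 101157.3 s = 28.10 hours.

28.10 hours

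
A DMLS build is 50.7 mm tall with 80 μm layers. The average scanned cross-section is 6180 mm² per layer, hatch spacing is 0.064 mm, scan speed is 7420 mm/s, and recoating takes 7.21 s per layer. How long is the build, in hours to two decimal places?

3.56 hours

Layers = ⌈50.7/0.08⌉ = 634.
Hatch length per layer = 6180 / 0.064, so 96562.5 mm.
Scan time per layer = 96562.5 / 7420 = 13.0138 s.
Time per layer: 13.0138 + 7.21 → 20.2238 s.
Build time = 634 × 20.2238 = 12821.8892 s = 3.56 hours.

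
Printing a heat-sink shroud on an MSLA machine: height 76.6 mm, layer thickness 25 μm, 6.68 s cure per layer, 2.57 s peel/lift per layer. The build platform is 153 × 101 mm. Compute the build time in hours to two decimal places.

7.87 hours

Layers = ⌈76.6/0.025⌉ = 3064.
Per-layer time: 6.68 + 2.57 → 9.25 s.
Total = 3064 × 9.25 = 28342 s = 7.87 hours.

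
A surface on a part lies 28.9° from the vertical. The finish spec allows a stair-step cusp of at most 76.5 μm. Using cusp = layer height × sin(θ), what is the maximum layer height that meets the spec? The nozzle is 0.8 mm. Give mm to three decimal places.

0.158 mm

Layer height = cusp / sin(28.9°) = 0.0765 / 0.4833 = 0.158 mm.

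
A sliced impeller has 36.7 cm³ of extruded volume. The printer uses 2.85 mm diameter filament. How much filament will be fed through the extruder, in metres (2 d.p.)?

Cross-section of 2.85 mm filament: π·(2.85/2)² = 6.3794 mm².
L = 36700 mm³ / 6.3794 mm² = 5752.89 mm, i.e. 5.75 m.

5.75 m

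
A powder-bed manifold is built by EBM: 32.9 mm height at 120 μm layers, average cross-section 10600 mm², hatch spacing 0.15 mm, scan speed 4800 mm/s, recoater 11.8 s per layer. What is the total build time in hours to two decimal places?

Layer count = ceil(32.9 / 0.12) = 275.
Hatch length per layer: 10600 / 0.15 → 70666.7 mm.
Per-layer scan time: 70666.7 / 4800 → 14.7222 s.
Layer cycle = 14.7222 + 11.8, so 26.5222 s.
Total: 275 × 26.5222 s = 7293.605 s → 2.03 hours.

2.03 hours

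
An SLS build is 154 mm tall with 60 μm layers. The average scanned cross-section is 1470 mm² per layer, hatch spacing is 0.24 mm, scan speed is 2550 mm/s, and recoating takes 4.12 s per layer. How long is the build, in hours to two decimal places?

4.65 hours

Layers = ⌈154/0.06⌉ = 2567.
Hatch length per layer = 1470 / 0.24 = 6125 mm.
Scan time per layer = 6125 / 2550, so 2.402 s.
Per-layer time = 2.402 + 4.12 = 6.522 s.
Build time = 2567 × 6.522 = 16741.974 s = 4.65 hours.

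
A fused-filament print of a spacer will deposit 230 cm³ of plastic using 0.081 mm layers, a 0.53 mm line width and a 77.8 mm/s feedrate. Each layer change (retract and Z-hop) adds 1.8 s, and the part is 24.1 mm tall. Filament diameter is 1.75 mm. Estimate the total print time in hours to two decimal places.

19.28 hours

Extrusion cross-section: 0.081 × 0.53 → 0.04293 mm².
Path length: 230000 mm³ / 0.04293 mm² → 5357558.8 mm.
Print-move time = 5357558.8 / 77.8, so 68863.2 s.
Layer count = ceil(24.1 / 0.081) = 298.
Z-hop total = 298 × 1.8 = 536.4 s.
Total = 68863.2 + 536.4 = 69399.6 s = 19.28 hours.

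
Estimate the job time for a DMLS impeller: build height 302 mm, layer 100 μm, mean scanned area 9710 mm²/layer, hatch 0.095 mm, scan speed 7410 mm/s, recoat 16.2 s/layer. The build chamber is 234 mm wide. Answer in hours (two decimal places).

25.16 hours

Number of layers: 302 / 0.1 → 3020 (rounded up).
Scan path per layer = 9710 / 0.095, so 102210.5 mm.
Laser time per layer = 102210.5 / 7410, so 13.7936 s.
Per-layer time: 13.7936 + 16.2 → 29.9936 s.
3020 layers × 29.9936 s/layer = 90580.672 s, i.e. 25.16 hours.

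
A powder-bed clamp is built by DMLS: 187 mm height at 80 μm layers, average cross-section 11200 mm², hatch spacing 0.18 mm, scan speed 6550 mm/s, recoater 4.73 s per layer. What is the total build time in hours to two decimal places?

Number of layers: 187 / 0.08 → 2338 (rounded up).
Per-layer scan distance: 11200 / 0.18 → 62222.2 mm.
Laser time per layer: 62222.2 / 6550 → 9.4996 s.
Layer cycle = 9.4996 + 4.73 = 14.2296 s.
2338 layers × 14.2296 s/layer = 33268.8048 s, i.e. 9.24 hours.

9.24 hours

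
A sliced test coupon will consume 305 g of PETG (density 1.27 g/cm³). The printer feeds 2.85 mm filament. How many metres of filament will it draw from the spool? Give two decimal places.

37.65 m

Extruded volume: 305/1.27 = 240.1575 cm³ (240157.5 mm³).
Filament cross-section = π × (2.85/2)² = 6.3794 mm².
Length = 240157.5 / 6.3794 = 37645.78 mm = 37.65 m.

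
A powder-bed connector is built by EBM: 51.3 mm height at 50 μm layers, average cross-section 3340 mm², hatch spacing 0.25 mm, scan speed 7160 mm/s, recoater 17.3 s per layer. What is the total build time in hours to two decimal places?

Number of layers: 51.3 / 0.05 → 1026 (rounded up).
Per-layer scan distance = 3340 / 0.25 = 13360 mm.
Per-layer scan time = 13360 / 7160 = 1.8659 s.
Time per layer = 1.8659 + 17.3 = 19.1659 s.
Build time = 1026 × 19.1659 = 19664.2134 s = 5.46 hours.

5.46 hours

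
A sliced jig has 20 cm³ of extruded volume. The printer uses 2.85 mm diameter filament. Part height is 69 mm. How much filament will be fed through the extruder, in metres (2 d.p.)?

3.14 m

A = π r² = π × 1.425² = 6.3794 mm².
L = 20000 mm³ / 6.3794 mm² = 3135.09 mm, i.e. 3.14 m.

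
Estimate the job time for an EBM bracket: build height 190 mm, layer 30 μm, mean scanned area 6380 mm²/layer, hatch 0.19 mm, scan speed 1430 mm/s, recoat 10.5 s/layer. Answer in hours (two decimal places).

Number of layers: 190 / 0.03 → 6334 (rounded up).
Hatch length per layer = 6380 / 0.19 = 33578.9 mm.
Scan time per layer: 33578.9 / 1430 → 23.4817 s.
Layer cycle = 23.4817 + 10.5, so 33.9817 s.
Total: 6334 × 33.9817 s = 215240.0878 s → 59.79 hours.

59.79 hours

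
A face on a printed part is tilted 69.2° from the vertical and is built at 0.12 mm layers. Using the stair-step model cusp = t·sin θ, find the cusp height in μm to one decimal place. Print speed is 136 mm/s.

h_c = t·sin θ = 0.12 × 0.9348 = 0.112176 mm (112.2 μm).

112.2 μm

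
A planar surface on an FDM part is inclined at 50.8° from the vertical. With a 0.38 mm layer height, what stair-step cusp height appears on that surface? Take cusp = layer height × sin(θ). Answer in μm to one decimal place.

h_c = t·sin θ = 0.38 × 0.7749 = 0.294462 mm (294.5 μm).

294.5 μm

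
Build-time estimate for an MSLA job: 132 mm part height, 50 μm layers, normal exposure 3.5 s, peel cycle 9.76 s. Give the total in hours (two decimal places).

9.72 hours

Layers = ⌈132/0.05⌉ = 2640.
Each layer takes = 3.5 + 9.76, so 13.26 s.
Total = 2640 × 13.26 = 35006.4 s = 9.72 hours.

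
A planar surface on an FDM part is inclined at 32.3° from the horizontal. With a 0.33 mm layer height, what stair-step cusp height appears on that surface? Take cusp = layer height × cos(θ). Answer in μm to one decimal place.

Cusp = layer height × cos(32.3°) = 0.33 × 0.8453 = 0.278949 mm = 278.9 μm.

278.9 μm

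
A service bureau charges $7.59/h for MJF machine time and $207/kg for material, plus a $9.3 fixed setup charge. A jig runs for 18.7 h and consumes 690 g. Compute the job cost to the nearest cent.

Machine cost = 7.59 × 18.7 = $141.933.
Material charge = 207 × 690/1000 = $142.83.
Total = 141.933 + 142.83 + 9.3 = 294.063 ≈ $294.06.

$294.06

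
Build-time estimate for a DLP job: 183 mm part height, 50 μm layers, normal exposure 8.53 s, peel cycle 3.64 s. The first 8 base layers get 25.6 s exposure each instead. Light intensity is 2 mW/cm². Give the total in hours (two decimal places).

Number of layers: 183 / 0.05 → 3660 (rounded up).
Bottom layers: 8 × (25.6 + 3.64) → 233.92 s.
Normal layers: 3652 × (8.53 + 3.64) → 44444.84 s.
Sum: 233.92 + 44444.84 = 44678.76 s → 12.41 hours.

12.41 hours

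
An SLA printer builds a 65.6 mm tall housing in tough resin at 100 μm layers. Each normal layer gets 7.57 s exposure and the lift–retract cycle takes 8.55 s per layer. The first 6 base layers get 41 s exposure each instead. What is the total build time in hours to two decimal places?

Number of layers: 65.6 / 0.1 → 656 (rounded up).
Burn-in layers: 6 × (41 + 8.55) → 297.3 s.
Remaining layers = 650 × (7.57 + 8.55), so 10478 s.
Sum: 297.3 + 10478 = 10775.3 s → 2.99 hours.

2.99 hours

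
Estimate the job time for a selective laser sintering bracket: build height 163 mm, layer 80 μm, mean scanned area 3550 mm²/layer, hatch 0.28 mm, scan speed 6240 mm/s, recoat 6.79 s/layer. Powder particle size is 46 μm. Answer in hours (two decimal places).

4.99 hours

Layers = ⌈163/0.08⌉ = 2038.
Hatch length per layer = 3550 / 0.28, so 12678.6 mm.
Scan time per layer = 12678.6 / 6240 = 2.0318 s.
Layer cycle: 2.0318 + 6.79 → 8.8218 s.
2038 layers × 8.8218 s/layer = 17978.8284 s, i.e. 4.99 hours.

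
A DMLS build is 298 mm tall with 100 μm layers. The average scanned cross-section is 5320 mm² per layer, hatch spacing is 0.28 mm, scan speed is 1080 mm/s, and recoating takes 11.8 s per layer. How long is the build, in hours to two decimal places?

24.33 hours

Number of layers: 298 / 0.1 → 2980 (rounded up).
Scan path per layer = 5320 / 0.28, so 19000 mm.
Scan time per layer: 19000 / 1080 → 17.5926 s.
Time per layer = 17.5926 + 11.8, so 29.3926 s.
Total: 2980 × 29.3926 s = 87589.948 s → 24.33 hours.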